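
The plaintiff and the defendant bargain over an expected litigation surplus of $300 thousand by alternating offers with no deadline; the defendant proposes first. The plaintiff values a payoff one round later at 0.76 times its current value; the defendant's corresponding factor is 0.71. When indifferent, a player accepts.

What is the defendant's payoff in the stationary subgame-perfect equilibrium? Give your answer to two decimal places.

156.39

Let x be the defendant's share when the defendant proposes and y be the plaintiff's share when the plaintiff proposes.
The plaintiff accepts iff offered ≥ 0.76·y, so x = 300 − 0.76y. Symmetrically y = 300 − 0.71x.
Substituting: x = 300 − 0.76(300 − 0.71x), giving x(1 − 0.71·0.76) = 300(1 − 0.76).
So x = 300 × 0.24 / 0.4604 ≈ 156.3858, and the plaintiff receives 300 − x ≈ 143.6142.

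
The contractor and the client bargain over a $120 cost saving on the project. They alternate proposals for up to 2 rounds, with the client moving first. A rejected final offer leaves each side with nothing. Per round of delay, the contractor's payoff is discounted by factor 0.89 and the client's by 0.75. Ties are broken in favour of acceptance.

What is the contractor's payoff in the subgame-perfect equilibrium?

Round 2 (the contractor proposes): the client will accept anything ≥ 0, so the contractor offers 0 and keeps 120.
Round 1 (the client proposes): the contractor can get 120 next round, worth 0.89 × 120 = 106.8 now, so the client offers 106.8, keeping 13.2.

106.8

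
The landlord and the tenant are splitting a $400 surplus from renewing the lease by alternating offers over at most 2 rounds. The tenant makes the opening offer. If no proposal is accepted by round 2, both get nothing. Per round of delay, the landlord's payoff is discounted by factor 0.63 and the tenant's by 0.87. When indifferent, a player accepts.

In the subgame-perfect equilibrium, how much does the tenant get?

Round 2 (the landlord proposes): rejection yields 0 for the tenant; the landlord offers 0 and keeps 400.
Round 1 (the tenant proposes): the landlord can get 400 next round, worth 0.63 × 400 = 252 now, so the tenant offers 252, keeping 148.

148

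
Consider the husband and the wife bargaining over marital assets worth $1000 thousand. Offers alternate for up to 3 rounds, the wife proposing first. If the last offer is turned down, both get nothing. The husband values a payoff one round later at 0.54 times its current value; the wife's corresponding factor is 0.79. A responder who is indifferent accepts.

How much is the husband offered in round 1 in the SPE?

Round 3 (the wife proposes): the husband will accept anything ≥ 0, so the wife offers 0 and keeps 1000.
Round 2 (the husband proposes): the wife can get 1000 next round, worth 0.79 × 1000 = 790 now, so the husband offers 790, keeping 210.
Round 1 (the wife proposes): the husband can get 210 next round, worth 0.54 × 210 = 113.4 now. The wife offers 113.4 and keeps 1000 − 113.4 = 886.6.

113.4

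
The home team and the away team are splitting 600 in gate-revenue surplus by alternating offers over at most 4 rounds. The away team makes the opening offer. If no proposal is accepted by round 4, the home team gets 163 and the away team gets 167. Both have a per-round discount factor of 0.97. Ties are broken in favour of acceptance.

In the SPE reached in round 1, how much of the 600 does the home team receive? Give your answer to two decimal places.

Round 4 (the home team proposes): the away team gets 167 if talks fail, so the home team offers 167 and keeps 433.
Round 3 (the away team proposes): the home team can get 433 next round, worth 0.97 × 433 = 420.01 now; the away team offers that and keeps 179.99.
Round 2 (the home team proposes): the away team can get 179.99 next round, worth 0.97 × 179.99 = 174.5903 now. The home team offers 174.5903 and keeps 600 − 174.5903 = 425.4097.
Round 1 (the away team proposes): the home team can get 425.4097 next round, worth 0.97 × 425.4097 = 412.647409 now; the away team offers that and keeps 187.352591.

412.65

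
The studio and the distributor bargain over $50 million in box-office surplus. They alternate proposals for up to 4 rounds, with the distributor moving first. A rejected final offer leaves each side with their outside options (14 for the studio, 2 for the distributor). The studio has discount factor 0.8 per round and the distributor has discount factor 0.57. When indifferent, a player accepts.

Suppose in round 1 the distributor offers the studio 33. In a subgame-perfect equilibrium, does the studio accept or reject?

Reject

Round 4 (the studio proposes): the distributor gets 2 if talks fail, so the studio offers 2 and keeps 48.
Round 3 (the distributor proposes): the studio can get 48 next round, worth 0.8 × 48 = 38.4 now, so the distributor offers 38.4, keeping 11.6.
Round 2 (the studio proposes): the distributor can get 11.6 next round, worth 0.57 × 11.6 = 6.612 now. The studio offers 6.612 and keeps 50 − 6.612 = 43.388.
So by rejecting in round 1, the studio gets 43.388 next round, worth 0.8 × 43.388 = 34.7104 now.
Offer 33 < 34.7104, so the studio rejects.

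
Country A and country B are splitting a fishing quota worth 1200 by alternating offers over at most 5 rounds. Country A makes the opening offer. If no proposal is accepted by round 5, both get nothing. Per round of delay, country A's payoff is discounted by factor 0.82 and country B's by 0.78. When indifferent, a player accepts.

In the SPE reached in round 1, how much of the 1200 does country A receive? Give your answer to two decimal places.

923.76

Round 5 (country A proposes): country B will accept anything ≥ 0, so country A offers 0 and keeps 1200.
Round 4 (country B proposes): country A can get 1200 next round, worth 0.82 × 1200 = 984 now; country B offers that and keeps 216.
Round 3 (country A proposes): country B can get 216 next round, worth 0.78 × 216 = 168.48 now; country A offers that and keeps 1031.52.
Round 2 (country B proposes): country A can get 1031.52 next round, worth 0.82 × 1031.52 = 845.8464 now, so country B offers 845.8464, keeping 354.1536.
Round 1 (country A proposes): country B can get 354.1536 next round, worth 0.78 × 354.1536 = 276.239808 now; country A offers that and keeps 923.760192.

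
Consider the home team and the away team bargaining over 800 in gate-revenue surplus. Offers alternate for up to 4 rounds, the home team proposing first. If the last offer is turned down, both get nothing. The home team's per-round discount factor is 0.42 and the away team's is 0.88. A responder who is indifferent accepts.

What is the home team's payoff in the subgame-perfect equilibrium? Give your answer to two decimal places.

Round 4 (the away team proposes): rejection yields 0 for the home team; the away team offers 0 and keeps 800.
Round 3 (the home team proposes): the away team can get 800 next round, worth 0.88 × 800 = 704 now, so the home team offers 704, keeping 96.
Round 2 (the away team proposes): the home team can get 96 next round, worth 0.42 × 96 = 40.32 now, so the away team offers 40.32, keeping 759.68.
Round 1 (the home team proposes): the away team can get 759.68 next round, worth 0.88 × 759.68 = 668.5184 now. The home team offers 668.5184 and keeps 800 − 668.5184 = 131.4816.

131.48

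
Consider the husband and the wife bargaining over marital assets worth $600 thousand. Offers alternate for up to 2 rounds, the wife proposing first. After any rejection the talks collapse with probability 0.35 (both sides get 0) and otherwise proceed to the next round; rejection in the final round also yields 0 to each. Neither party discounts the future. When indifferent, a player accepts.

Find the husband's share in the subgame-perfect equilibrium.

390

By backward induction:
Round 2 (the husband proposes): rejection yields 0 for the wife; the husband offers 0 and keeps 600.
Round 1 (the wife proposes): rejecting gives the husband an expected 0.65 × 600 = 390, so the wife offers 390, keeping 210.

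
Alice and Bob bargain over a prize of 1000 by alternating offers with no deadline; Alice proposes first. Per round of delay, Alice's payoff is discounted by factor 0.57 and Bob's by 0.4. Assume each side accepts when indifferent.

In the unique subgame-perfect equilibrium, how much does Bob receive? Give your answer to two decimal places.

In a stationary SPE each proposer offers the other exactly their discounted continuation value.
If Alice keeps x when proposing and Bob keeps y when proposing, then x = 1000 − 0.4y and y = 1000 − 0.57x.
Solving: x = 1000(1 − 0.4) / (1 − 0.57·0.4) = 600 / 0.772 ≈ 777.2021.
Bob gets 1000 − 777.2021 ≈ 222.7979.

222.80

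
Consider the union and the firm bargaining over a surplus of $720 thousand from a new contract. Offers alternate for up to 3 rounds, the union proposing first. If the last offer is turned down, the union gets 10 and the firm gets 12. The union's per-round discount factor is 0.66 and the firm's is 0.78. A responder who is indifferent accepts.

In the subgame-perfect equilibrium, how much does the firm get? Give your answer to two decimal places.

197.12

Work backward from the last round.
Round 3 (the union proposes): the firm gets 12 if talks fail, so the union offers 12 and keeps 708.
Round 2 (the firm proposes): the union can get 708 next round, worth 0.66 × 708 = 467.28 now, so the firm offers 467.28, keeping 252.72.
Round 1 (the union proposes): the firm can get 252.72 next round, worth 0.78 × 252.72 = 197.1216 now, so the union offers 197.1216, keeping 522.8784.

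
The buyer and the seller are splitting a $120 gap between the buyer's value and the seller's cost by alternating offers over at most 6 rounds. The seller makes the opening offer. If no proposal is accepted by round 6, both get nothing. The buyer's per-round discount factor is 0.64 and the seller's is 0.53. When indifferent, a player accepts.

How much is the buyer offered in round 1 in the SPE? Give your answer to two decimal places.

57.18

By backward induction:
Round 6 (the buyer proposes): the seller will accept anything ≥ 0, so the buyer offers 0 and keeps 120.
Round 5 (the seller proposes): the buyer can get 120 next round, worth 0.64 × 120 = 76.8 now. The seller offers 76.8 and keeps 120 − 76.8 = 43.2.
Round 4 (the buyer proposes): the seller can get 43.2 next round, worth 0.53 × 43.2 = 22.896 now, so the buyer offers 22.896, keeping 97.104.
Round 3 (the seller proposes): the buyer can get 97.104 next round, worth 0.64 × 97.104 = 62.14656 now. The seller offers 62.14656 and keeps 120 − 62.14656 = 57.85344.
Round 2 (the buyer proposes): the seller can get 57.85344 next round, worth 0.53 × 57.85344 = 30.6623232 now; the buyer offers that and keeps 89.3376768.
Round 1 (the seller proposes): the buyer can get 89.3376768 next round, worth 0.64 × 89.3376768 = 57.176113152 now; the seller offers that and keeps 62.823886848.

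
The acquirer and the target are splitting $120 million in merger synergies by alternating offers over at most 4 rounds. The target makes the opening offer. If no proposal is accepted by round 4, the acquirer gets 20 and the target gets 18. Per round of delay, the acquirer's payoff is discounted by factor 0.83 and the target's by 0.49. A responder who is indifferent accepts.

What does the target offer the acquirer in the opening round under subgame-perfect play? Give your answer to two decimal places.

85.23

Round 4 (the acquirer proposes): the target gets 18 if talks fail, so the acquirer offers 18 and keeps 102.
Round 3 (the target proposes): the acquirer can get 102 next round, worth 0.83 × 102 = 84.66 now, so the target offers 84.66, keeping 35.34.
Round 2 (the acquirer proposes): the target can get 35.34 next round, worth 0.49 × 35.34 = 17.3166 now. The acquirer offers 17.3166 and keeps 120 − 17.3166 = 102.6834.
Round 1 (the target proposes): the acquirer can get 102.6834 next round, worth 0.83 × 102.6834 = 85.227222 now, so the target offers 85.227222, keeping 34.772778.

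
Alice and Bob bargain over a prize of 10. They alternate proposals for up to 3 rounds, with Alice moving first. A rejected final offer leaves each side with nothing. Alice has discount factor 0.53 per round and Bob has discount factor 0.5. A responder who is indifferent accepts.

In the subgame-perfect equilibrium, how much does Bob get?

2.35

By backward induction:
Round 3 (Alice proposes): rejection yields 0 for Bob; Alice offers 0 and keeps 10.
Round 2 (Bob proposes): Alice can get 10 next round, worth 0.53 × 10 = 5.3 now. Bob offers 5.3 and keeps 10 − 5.3 = 4.7.
Round 1 (Alice proposes): Bob can get 4.7 next round, worth 0.5 × 4.7 = 2.35 now; Alice offers that and keeps 7.65.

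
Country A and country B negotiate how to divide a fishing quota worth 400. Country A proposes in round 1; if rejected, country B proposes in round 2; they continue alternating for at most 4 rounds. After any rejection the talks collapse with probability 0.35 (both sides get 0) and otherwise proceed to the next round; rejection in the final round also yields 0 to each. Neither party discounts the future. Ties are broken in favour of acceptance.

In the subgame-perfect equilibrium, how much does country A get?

Round 4 (country B proposes): rejection yields 0 for country A; country B offers 0 and keeps 400.
Round 3 (country A proposes): rejecting gives country B an expected 0.65 × 400 = 260, so country A offers 260, keeping 140.
Round 2 (country B proposes): rejecting gives country A an expected 0.65 × 140 = 91, so country B offers 91, keeping 309.
Round 1 (country A proposes): rejecting gives country B an expected 0.65 × 309 = 200.85. Country A offers 200.85 and keeps 400 − 200.85 = 199.15.

199.15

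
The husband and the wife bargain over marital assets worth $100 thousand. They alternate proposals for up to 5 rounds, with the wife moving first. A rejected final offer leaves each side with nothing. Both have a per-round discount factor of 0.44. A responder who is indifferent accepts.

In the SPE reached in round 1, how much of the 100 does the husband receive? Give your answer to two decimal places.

Work backward from the last round.
Round 5 (the wife proposes): the husband will accept anything ≥ 0, so the wife offers 0 and keeps 100.
Round 4 (the husband proposes): the wife can get 100 next round, worth 0.44 × 100 = 44 now; the husband offers that and keeps 56.
Round 3 (the wife proposes): the husband can get 56 next round, worth 0.44 × 56 = 24.64 now; the wife offers that and keeps 75.36.
Round 2 (the husband proposes): the wife can get 75.36 next round, worth 0.44 × 75.36 = 33.1584 now. The husband offers 33.1584 and keeps 100 − 33.1584 = 66.8416.
Round 1 (the wife proposes): the husband can get 66.8416 next round, worth 0.44 × 66.8416 = 29.410304 now. The wife offers 29.410304 and keeps 100 − 29.410304 = 70.589696.

29.41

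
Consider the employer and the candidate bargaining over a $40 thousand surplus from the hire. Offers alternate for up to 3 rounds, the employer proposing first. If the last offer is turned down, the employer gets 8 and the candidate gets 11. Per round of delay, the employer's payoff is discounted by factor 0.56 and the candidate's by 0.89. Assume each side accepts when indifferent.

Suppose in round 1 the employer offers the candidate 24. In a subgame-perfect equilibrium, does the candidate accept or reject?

Round 3 (the employer proposes): the candidate gets 11 if talks fail, so the employer offers 11 and keeps 29.
Round 2 (the candidate proposes): the employer can get 29 next round, worth 0.56 × 29 = 16.24 now. The candidate offers 16.24 and keeps 40 − 16.24 = 23.76.
So by rejecting in round 1, the candidate gets 23.76 next round, worth 0.89 × 23.76 = 21.1464 now.
Offer 24 ≥ 21.1464, so the candidate accepts.

Accept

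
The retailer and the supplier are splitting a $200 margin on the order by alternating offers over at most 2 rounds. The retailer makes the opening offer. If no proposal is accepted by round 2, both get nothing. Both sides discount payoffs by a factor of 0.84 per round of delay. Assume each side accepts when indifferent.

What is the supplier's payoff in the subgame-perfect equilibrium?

168

Round 2 (the supplier proposes): the retailer will accept anything ≥ 0, so the supplier offers 0 and keeps 200.
Round 1 (the retailer proposes): the supplier can get 200 next round, worth 0.84 × 200 = 168 now; the retailer offers that and keeps 32.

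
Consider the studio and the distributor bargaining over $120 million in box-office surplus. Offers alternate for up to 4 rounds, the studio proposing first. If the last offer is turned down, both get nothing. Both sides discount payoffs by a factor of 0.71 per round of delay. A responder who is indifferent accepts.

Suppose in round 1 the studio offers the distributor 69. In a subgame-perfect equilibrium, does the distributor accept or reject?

Accept

Round 4 (the distributor proposes): rejection yields 0 for the studio; the distributor offers 0 and keeps 120.
Round 3 (the studio proposes): the distributor can get 120 next round, worth 0.71 × 120 = 85.2 now, so the studio offers 85.2, keeping 34.8.
Round 2 (the distributor proposes): the studio can get 34.8 next round, worth 0.71 × 34.8 = 24.708 now, so the distributor offers 24.708, keeping 95.292.
So by rejecting in round 1, the distributor gets 95.292 next round, worth 0.71 × 95.292 = 67.65732 now.
Offer 69 ≥ 67.65732, so the distributor accepts.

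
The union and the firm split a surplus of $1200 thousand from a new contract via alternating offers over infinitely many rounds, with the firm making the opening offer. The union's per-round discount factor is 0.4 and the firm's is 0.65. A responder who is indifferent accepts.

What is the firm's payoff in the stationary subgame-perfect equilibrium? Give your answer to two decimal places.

In a stationary SPE each proposer offers the other exactly their discounted continuation value.
If the firm keeps x when proposing and the union keeps y when proposing, then x = 1200 − 0.4y and y = 1200 − 0.65x.
Solving: x = 1200(1 − 0.4) / (1 − 0.65·0.4) = 720 / 0.74 ≈ 972.9730.
The union gets 1200 − 972.9730 ≈ 227.0270.

972.97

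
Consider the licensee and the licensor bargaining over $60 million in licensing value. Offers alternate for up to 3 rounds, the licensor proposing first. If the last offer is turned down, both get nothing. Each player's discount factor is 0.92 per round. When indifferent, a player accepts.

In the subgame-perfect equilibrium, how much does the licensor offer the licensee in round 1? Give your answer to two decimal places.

4.42

Round 3 (the licensor proposes): rejection yields 0 for the licensee; the licensor offers 0 and keeps 60.
Round 2 (the licensee proposes): the licensor can get 60 next round, worth 0.92 × 60 = 55.2 now, so the licensee offers 55.2, keeping 4.8.
Round 1 (the licensor proposes): the licensee can get 4.8 next round, worth 0.92 × 4.8 = 4.416 now. The licensor offers 4.416 and keeps 60 − 4.416 = 55.584.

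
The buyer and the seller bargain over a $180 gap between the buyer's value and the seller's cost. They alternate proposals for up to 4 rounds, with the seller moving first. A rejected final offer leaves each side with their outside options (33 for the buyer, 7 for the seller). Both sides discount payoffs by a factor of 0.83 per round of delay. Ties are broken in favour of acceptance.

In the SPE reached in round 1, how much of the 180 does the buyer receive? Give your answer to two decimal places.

124.32

Round 4 (the buyer proposes): the seller gets 7 if talks fail, so the buyer offers 7 and keeps 173.
Round 3 (the seller proposes): the buyer can get 173 next round, worth 0.83 × 173 = 143.59 now, so the seller offers 143.59, keeping 36.41.
Round 2 (the buyer proposes): the seller can get 36.41 next round, worth 0.83 × 36.41 = 30.2203 now; the buyer offers that and keeps 149.7797.
Round 1 (the seller proposes): the buyer can get 149.7797 next round, worth 0.83 × 149.7797 = 124.317151 now; the seller offers that and keeps 55.682849.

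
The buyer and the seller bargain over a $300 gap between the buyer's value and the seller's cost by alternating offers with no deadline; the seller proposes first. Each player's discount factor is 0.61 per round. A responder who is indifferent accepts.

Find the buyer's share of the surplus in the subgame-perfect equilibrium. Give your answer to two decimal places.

When the seller proposes, the buyer accepts any offer worth at least 0.61 times what the buyer would get by proposing next round; and vice versa.
This gives x = 300 − 0.61y and y = 300 − 0.61x, where x and y are each side's share when it proposes.
Hence (1 − 0.61·0.61)x = 300(1 − 0.61), i.e. 0.6279·x = 117.
x ≈ 186.3354; the buyer's share is 300 − x ≈ 113.6646.

113.66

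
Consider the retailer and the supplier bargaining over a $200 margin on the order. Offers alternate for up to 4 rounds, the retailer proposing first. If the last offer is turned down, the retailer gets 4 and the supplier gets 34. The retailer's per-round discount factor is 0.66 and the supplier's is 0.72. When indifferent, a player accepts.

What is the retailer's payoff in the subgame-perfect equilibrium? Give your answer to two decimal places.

83.98

Round 4 (the supplier proposes): the retailer gets 4 if talks fail, so the supplier offers 4 and keeps 196.
Round 3 (the retailer proposes): the supplier can get 196 next round, worth 0.72 × 196 = 141.12 now. The retailer offers 141.12 and keeps 200 − 141.12 = 58.88.
Round 2 (the supplier proposes): the retailer can get 58.88 next round, worth 0.66 × 58.88 = 38.8608 now; the supplier offers that and keeps 161.1392.
Round 1 (the retailer proposes): the supplier can get 161.1392 next round, worth 0.72 × 161.1392 = 116.020224 now; the retailer offers that and keeps 83.979776.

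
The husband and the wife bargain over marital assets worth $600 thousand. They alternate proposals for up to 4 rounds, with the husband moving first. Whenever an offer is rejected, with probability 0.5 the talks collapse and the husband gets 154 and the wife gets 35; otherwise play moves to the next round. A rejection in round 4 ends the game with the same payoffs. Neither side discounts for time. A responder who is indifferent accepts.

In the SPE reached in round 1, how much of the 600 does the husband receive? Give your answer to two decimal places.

410.88

Round 4 (the wife proposes): the husband gets 154 if talks fail, so the wife offers 154 and keeps 446.
Round 3 (the husband proposes): rejecting gives the wife an expected 0.5 × 446 + 0.5 × 35 = 240.5. The husband offers 240.5 and keeps 600 − 240.5 = 359.5.
Round 2 (the wife proposes): rejecting gives the husband an expected 0.5 × 359.5 + 0.5 × 154 = 256.75; the wife offers that and keeps 343.25.
Round 1 (the husband proposes): rejecting gives the wife an expected 0.5 × 343.25 + 0.5 × 35 = 189.125; the husband offers that and keeps 410.875.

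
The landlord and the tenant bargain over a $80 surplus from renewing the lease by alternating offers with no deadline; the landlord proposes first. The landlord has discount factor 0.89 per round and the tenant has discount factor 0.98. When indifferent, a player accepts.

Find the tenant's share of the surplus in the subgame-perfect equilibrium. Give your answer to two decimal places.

In a stationary SPE each proposer offers the other exactly their discounted continuation value.
If the landlord keeps x when proposing and the tenant keeps y when proposing, then x = 80 − 0.98y and y = 80 − 0.89x.
Solving: x = 80(1 − 0.98) / (1 − 0.89·0.98) = 1.6 / 0.1278 ≈ 12.5196.
The tenant gets 80 − 12.5196 ≈ 67.4804.

67.48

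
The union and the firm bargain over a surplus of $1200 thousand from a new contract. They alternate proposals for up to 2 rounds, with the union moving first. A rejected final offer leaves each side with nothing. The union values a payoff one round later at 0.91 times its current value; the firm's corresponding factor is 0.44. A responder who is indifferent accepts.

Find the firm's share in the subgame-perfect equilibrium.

Round 2 (the firm proposes): the union will accept anything ≥ 0, so the firm offers 0 and keeps 1200.
Round 1 (the union proposes): the firm can get 1200 next round, worth 0.44 × 1200 = 528 now. The union offers 528 and keeps 1200 − 528 = 672.

528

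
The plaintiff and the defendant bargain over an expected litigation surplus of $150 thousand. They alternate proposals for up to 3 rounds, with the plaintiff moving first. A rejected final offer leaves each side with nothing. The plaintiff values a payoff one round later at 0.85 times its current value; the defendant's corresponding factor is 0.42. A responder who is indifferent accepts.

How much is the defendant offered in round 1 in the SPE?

Round 3 (the plaintiff proposes): the defendant will accept anything ≥ 0, so the plaintiff offers 0 and keeps 150.
Round 2 (the defendant proposes): the plaintiff can get 150 next round, worth 0.85 × 150 = 127.5 now. The defendant offers 127.5 and keeps 150 − 127.5 = 22.5.
Round 1 (the plaintiff proposes): the defendant can get 22.5 next round, worth 0.42 × 22.5 = 9.45 now; the plaintiff offers that and keeps 140.55.

9.45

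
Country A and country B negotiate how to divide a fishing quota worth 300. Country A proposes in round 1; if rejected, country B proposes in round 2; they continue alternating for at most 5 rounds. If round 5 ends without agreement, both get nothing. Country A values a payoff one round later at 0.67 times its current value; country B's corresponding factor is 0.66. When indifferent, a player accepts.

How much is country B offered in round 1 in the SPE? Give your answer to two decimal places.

Round 5 (country A proposes): country B will accept anything ≥ 0, so country A offers 0 and keeps 300.
Round 4 (country B proposes): country A can get 300 next round, worth 0.67 × 300 = 201 now; country B offers that and keeps 99.
Round 3 (country A proposes): country B can get 99 next round, worth 0.66 × 99 = 65.34 now. Country A offers 65.34 and keeps 300 − 65.34 = 234.66.
Round 2 (country B proposes): country A can get 234.66 next round, worth 0.67 × 234.66 = 157.2222 now, so country B offers 157.2222, keeping 142.7778.
Round 1 (country A proposes): country B can get 142.7778 next round, worth 0.66 × 142.7778 = 94.233348 now, so country A offers 94.233348, keeping 205.766652.

94.23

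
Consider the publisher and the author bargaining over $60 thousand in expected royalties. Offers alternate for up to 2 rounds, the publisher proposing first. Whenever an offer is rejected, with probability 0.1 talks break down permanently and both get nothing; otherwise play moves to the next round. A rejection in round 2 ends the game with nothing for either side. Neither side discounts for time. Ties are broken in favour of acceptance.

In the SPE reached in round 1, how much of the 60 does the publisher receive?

By backward induction:
Round 2 (the author proposes): rejection yields 0 for the publisher; the author offers 0 and keeps 60.
Round 1 (the publisher proposes): rejecting gives the author an expected 0.9 × 60 = 54. The publisher offers 54 and keeps 60 − 54 = 6.

6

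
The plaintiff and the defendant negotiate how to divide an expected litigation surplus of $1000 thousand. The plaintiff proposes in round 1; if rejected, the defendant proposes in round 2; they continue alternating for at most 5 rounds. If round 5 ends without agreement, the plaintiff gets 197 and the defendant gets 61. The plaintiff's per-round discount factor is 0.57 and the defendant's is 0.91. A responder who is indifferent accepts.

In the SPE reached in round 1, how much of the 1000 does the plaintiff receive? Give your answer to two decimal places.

By backward induction:
Round 5 (the plaintiff proposes): the defendant gets 61 if talks fail, so the plaintiff offers 61 and keeps 939.
Round 4 (the defendant proposes): the plaintiff can get 939 next round, worth 0.57 × 939 = 535.23 now. The defendant offers 535.23 and keeps 1000 − 535.23 = 464.77.
Round 3 (the plaintiff proposes): the defendant can get 464.77 next round, worth 0.91 × 464.77 = 422.9407 now; the plaintiff offers that and keeps 577.0593.
Round 2 (the defendant proposes): the plaintiff can get 577.0593 next round, worth 0.57 × 577.0593 = 328.923801 now, so the defendant offers 328.923801, keeping 671.076199.
Round 1 (the plaintiff proposes): the defendant can get 671.076199 next round, worth 0.91 × 671.076199 = 610.67934109 now; the plaintiff offers that and keeps 389.32065891.

389.32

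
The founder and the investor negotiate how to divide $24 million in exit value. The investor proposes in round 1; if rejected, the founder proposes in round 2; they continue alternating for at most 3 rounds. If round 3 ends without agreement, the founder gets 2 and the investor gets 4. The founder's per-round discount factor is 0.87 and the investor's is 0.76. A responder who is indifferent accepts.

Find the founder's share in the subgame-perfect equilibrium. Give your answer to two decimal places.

By backward induction:
Round 3 (the investor proposes): the founder gets 2 if talks fail, so the investor offers 2 and keeps 22.
Round 2 (the founder proposes): the investor can get 22 next round, worth 0.76 × 22 = 16.72 now; the founder offers that and keeps 7.28.
Round 1 (the investor proposes): the founder can get 7.28 next round, worth 0.87 × 7.28 = 6.3336 now. The investor offers 6.3336 and keeps 24 − 6.3336 = 17.6664.

6.33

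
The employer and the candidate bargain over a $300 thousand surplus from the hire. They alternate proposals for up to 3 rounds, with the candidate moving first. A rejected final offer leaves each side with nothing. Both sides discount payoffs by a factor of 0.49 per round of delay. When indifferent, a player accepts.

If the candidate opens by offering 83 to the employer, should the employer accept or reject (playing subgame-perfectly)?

Work out the employer's continuation value if the offer is rejected.
Round 3 (the candidate proposes): rejection yields 0 for the employer; the candidate offers 0 and keeps 300.
Round 2 (the employer proposes): the candidate can get 300 next round, worth 0.49 × 300 = 147 now. The employer offers 147 and keeps 300 − 147 = 153.
So by rejecting in round 1, the employer gets 153 next round, worth 0.49 × 153 = 74.97 now.
Offer 83 ≥ 74.97, so the employer accepts.

Accept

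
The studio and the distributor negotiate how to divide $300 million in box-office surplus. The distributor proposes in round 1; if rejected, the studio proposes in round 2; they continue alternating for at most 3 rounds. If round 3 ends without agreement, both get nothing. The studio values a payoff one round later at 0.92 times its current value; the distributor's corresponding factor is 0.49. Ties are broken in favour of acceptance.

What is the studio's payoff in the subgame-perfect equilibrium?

140.76

Round 3 (the distributor proposes): rejection yields 0 for the studio; the distributor offers 0 and keeps 300.
Round 2 (the studio proposes): the distributor can get 300 next round, worth 0.49 × 300 = 147 now, so the studio offers 147, keeping 153.
Round 1 (the distributor proposes): the studio can get 153 next round, worth 0.92 × 153 = 140.76 now. The distributor offers 140.76 and keeps 300 − 140.76 = 159.24.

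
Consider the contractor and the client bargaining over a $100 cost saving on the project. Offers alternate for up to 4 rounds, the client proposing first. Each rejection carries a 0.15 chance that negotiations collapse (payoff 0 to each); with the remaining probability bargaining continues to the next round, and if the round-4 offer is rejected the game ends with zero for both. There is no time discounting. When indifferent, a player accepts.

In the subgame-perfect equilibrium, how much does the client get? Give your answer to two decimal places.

Round 4 (the contractor proposes): the client will accept anything ≥ 0, so the contractor offers 0 and keeps 100.
Round 3 (the client proposes): rejecting gives the contractor an expected 0.85 × 100 = 85; the client offers that and keeps 15.
Round 2 (the contractor proposes): rejecting gives the client an expected 0.85 × 15 = 12.75, so the contractor offers 12.75, keeping 87.25.
Round 1 (the client proposes): rejecting gives the contractor an expected 0.85 × 87.25 = 74.1625, so the client offers 74.1625, keeping 25.8375.

25.84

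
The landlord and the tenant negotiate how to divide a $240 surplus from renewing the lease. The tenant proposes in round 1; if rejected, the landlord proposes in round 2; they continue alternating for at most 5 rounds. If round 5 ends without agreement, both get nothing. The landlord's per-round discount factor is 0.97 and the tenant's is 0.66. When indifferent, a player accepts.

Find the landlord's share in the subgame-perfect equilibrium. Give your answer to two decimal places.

Solve by backward induction from round 5.
Round 5 (the tenant proposes): rejection yields 0 for the landlord; the tenant offers 0 and keeps 240.
Round 4 (the landlord proposes): the tenant can get 240 next round, worth 0.66 × 240 = 158.4 now. The landlord offers 158.4 and keeps 240 − 158.4 = 81.6.
Round 3 (the tenant proposes): the landlord can get 81.6 next round, worth 0.97 × 81.6 = 79.152 now, so the tenant offers 79.152, keeping 160.848.
Round 2 (the landlord proposes): the tenant can get 160.848 next round, worth 0.66 × 160.848 = 106.15968 now; the landlord offers that and keeps 133.84032.
Round 1 (the tenant proposes): the landlord can get 133.84032 next round, worth 0.97 × 133.84032 = 129.8251104 now, so the tenant offers 129.8251104, keeping 110.1748896.

129.83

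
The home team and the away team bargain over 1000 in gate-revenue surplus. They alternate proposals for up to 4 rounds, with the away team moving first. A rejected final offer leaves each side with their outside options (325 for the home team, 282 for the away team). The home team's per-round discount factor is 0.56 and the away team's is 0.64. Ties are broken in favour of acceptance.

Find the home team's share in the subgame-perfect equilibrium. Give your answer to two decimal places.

345.71

Solve by backward induction from round 4.
Round 4 (the home team proposes): the away team gets 282 if talks fail, so the home team offers 282 and keeps 718.
Round 3 (the away team proposes): the home team can get 718 next round, worth 0.56 × 718 = 402.08 now, so the away team offers 402.08, keeping 597.92.
Round 2 (the home team proposes): the away team can get 597.92 next round, worth 0.64 × 597.92 = 382.6688 now; the home team offers that and keeps 617.3312.
Round 1 (the away team proposes): the home team can get 617.3312 next round, worth 0.56 × 617.3312 = 345.705472 now, so the away team offers 345.705472, keeping 654.294528.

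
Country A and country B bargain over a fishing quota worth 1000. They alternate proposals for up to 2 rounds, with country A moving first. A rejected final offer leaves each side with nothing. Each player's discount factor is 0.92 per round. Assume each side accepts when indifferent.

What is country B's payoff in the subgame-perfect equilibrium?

920

Round 2 (country B proposes): country A will accept anything ≥ 0, so country B offers 0 and keeps 1000.
Round 1 (country A proposes): country B can get 1000 next round, worth 0.92 × 1000 = 920 now. Country A offers 920 and keeps 1000 − 920 = 80.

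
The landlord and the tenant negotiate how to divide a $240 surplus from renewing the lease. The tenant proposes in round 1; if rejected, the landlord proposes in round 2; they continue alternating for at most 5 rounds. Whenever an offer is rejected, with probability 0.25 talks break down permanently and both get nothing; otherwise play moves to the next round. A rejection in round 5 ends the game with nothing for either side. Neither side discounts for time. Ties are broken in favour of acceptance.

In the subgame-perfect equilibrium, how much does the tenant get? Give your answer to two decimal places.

By backward induction:
Round 5 (the tenant proposes): the landlord will accept anything ≥ 0, so the tenant offers 0 and keeps 240.
Round 4 (the landlord proposes): rejecting gives the tenant an expected 0.75 × 240 = 180. The landlord offers 180 and keeps 240 − 180 = 60.
Round 3 (the tenant proposes): rejecting gives the landlord an expected 0.75 × 60 = 45, so the tenant offers 45, keeping 195.
Round 2 (the landlord proposes): rejecting gives the tenant an expected 0.75 × 195 = 146.25. The landlord offers 146.25 and keeps 240 − 146.25 = 93.75.
Round 1 (the tenant proposes): rejecting gives the landlord an expected 0.75 × 93.75 = 70.3125, so the tenant offers 70.3125, keeping 169.6875.

169.69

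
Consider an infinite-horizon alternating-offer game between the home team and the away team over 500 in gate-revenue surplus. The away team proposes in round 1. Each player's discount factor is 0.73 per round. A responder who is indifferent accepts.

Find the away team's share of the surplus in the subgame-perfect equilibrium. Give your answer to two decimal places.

289.02

When the away team proposes, the home team accepts any offer worth at least 0.73 times what the home team would get by proposing next round; and vice versa.
This gives x = 500 − 0.73y and y = 500 − 0.73x, where x and y are each side's share when it proposes.
Hence (1 − 0.73·0.73)x = 500(1 − 0.73), i.e. 0.4671·x = 135.
x ≈ 289.0173; the home team's share is 500 − x ≈ 210.9827.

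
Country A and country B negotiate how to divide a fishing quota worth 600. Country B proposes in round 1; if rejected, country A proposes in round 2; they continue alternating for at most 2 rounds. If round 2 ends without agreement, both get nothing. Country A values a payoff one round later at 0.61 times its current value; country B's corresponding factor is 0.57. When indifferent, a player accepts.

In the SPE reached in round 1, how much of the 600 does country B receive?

Round 2 (country A proposes): rejection yields 0 for country B; country A offers 0 and keeps 600.
Round 1 (country B proposes): country A can get 600 next round, worth 0.61 × 600 = 366 now. Country B offers 366 and keeps 600 − 366 = 234.

234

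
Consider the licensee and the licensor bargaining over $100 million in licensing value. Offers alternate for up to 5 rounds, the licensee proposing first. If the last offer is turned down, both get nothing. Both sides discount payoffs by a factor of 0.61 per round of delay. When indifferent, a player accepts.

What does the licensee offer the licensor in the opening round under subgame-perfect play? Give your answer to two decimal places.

32.64

Round 5 (the licensee proposes): rejection yields 0 for the licensor; the licensee offers 0 and keeps 100.
Round 4 (the licensor proposes): the licensee can get 100 next round, worth 0.61 × 100 = 61 now; the licensor offers that and keeps 39.
Round 3 (the licensee proposes): the licensor can get 39 next round, worth 0.61 × 39 = 23.79 now. The licensee offers 23.79 and keeps 100 − 23.79 = 76.21.
Round 2 (the licensor proposes): the licensee can get 76.21 next round, worth 0.61 × 76.21 = 46.4881 now; the licensor offers that and keeps 53.5119.
Round 1 (the licensee proposes): the licensor can get 53.5119 next round, worth 0.61 × 53.5119 = 32.642259 now, so the licensee offers 32.642259, keeping 67.357741.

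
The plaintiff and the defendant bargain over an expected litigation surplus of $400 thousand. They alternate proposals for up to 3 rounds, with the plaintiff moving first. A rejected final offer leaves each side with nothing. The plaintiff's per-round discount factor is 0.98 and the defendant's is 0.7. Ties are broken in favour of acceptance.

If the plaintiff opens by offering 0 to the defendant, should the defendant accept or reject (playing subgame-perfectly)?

Round 3 (the plaintiff proposes): the defendant will accept anything ≥ 0, so the plaintiff offers 0 and keeps 400.
Round 2 (the defendant proposes): the plaintiff can get 400 next round, worth 0.98 × 400 = 392 now, so the defendant offers 392, keeping 8.
So by rejecting in round 1, the defendant gets 8 next round, worth 0.7 × 8 = 5.6 now.
Offer 0 < 5.6, so the defendant rejects.

Reject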